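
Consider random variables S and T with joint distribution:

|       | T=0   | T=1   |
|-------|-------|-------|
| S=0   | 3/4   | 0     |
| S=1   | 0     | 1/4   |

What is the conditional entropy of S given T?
Marginal P(T) (column sums):
  P(T=0) = 3/4 + 0 = 3/4
  P(T=1) = 0 + 1/4 = 1/4

H(S|T) = -Σ P(S,T)·log₂ P(S|T), where P(S|T) = P(S,T) / P(T)
  (cells with P(S,T) = 0 contribute 0)
  (S=0,T=0): P(S|T) = (3/4)/(3/4) = 1;  -(3/4)·log₂(1) = 0.0000
  (S=1,T=1): P(S|T) = (1/4)/(1/4) = 1;  -(1/4)·log₂(1) = 0.0000
H(S|T) = 0.0000 + 0.0000
  = 0.0000 bits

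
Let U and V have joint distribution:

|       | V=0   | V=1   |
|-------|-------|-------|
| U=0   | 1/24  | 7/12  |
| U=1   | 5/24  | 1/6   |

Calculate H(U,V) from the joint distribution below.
H(U,V) = -Σ P(U,V) log₂ P(U,V), summed over the non-zero cells:
H(U,V) = -[(1/24)·log₂(1/24) + (7/12)·log₂(7/12) + (5/24)·log₂(5/24) + (1/6)·log₂(1/6)]
  = 0.1910 + 0.4536 + 0.4715 + 0.4308
  = 1.5469 bits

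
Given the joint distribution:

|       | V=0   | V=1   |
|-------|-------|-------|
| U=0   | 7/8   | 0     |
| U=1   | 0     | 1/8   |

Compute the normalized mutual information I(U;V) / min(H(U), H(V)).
Marginal P(U) (row sums):
  P(U=0) = 7/8 + 0 = 7/8
  P(U=1) = 0 + 1/8 = 1/8
Marginal P(V) (column sums):
  P(V=0) = 7/8 + 0 = 7/8
  P(V=1) = 0 + 1/8 = 1/8

H(U) = -[(7/8)·log₂(7/8) + (1/8)·log₂(1/8)]
  = 0.1686 + 0.3750
  = 0.5436 bits
H(V) = -[(7/8)·log₂(7/8) + (1/8)·log₂(1/8)]
  = 0.1686 + 0.3750
  = 0.5436 bits
H(U,V) = -[(7/8)·log₂(7/8) + (1/8)·log₂(1/8)]
  = 0.1686 + 0.3750
  = 0.5436 bits

I(U;V) = H(U) + H(V) - H(U,V)
  = 0.5436 + 0.5436 - 0.5436
  = 0.5436 bits

min(H(U), H(V)) = min(0.5436, 0.5436) = 0.5436 bits
Normalized MI = 0.5436 / 0.5436 = 1.0000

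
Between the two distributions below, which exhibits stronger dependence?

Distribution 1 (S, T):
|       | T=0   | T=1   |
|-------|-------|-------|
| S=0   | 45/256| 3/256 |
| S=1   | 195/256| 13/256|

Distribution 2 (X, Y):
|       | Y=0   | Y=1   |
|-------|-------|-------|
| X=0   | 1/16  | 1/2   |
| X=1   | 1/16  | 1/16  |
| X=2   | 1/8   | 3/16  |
Distribution 1 (S, T):
Marginal P(S) (row sums):
  P(S=0) = 45/256 + 3/256 = 3/16
  P(S=1) = 195/256 + 13/256 = 13/16
Marginal P(T) (column sums):
  P(T=0) = 45/256 + 195/256 = 15/16
  P(T=1) = 3/256 + 13/256 = 1/16

H(S) = -[(3/16)·log₂(3/16) + (13/16)·log₂(13/16)]
  = 0.4528 + 0.2434
  = 0.6962 bits
H(T) = -[(15/16)·log₂(15/16) + (1/16)·log₂(1/16)]
  = 0.0873 + 0.2500
  = 0.3373 bits
H(S,T) = -[(45/256)·log₂(45/256) + (3/256)·log₂(3/256) + (195/256)·log₂(195/256) + (13/256)·log₂(13/256)]
  = 0.4409 + 0.0752 + 0.2991 + 0.2183
  = 1.0335 bits

I(S;T) = H(S) + H(T) - H(S,T)
  = 0.6962 + 0.3373 - 1.0335
  = 0.0000 bits

Distribution 2 (X, Y):
Marginal P(X) (row sums):
  P(X=0) = 1/16 + 1/2 = 9/16
  P(X=1) = 1/16 + 1/16 = 1/8
  P(X=2) = 1/8 + 3/16 = 5/16
Marginal P(Y) (column sums):
  P(Y=0) = 1/16 + 1/16 + 1/8 = 1/4
  P(Y=1) = 1/2 + 1/16 + 3/16 = 3/4

H(X) = -[(9/16)·log₂(9/16) + (1/8)·log₂(1/8) + (5/16)·log₂(5/16)]
  = 0.4669 + 0.3750 + 0.5244
  = 1.3663 bits
H(Y) = -[(1/4)·log₂(1/4) + (3/4)·log₂(3/4)]
  = 0.5000 + 0.3113
  = 0.8113 bits
H(X,Y) = -[(1/16)·log₂(1/16) + (1/2)·log₂(1/2) + (1/16)·log₂(1/16) + (1/16)·log₂(1/16) + (1/8)·log₂(1/8) + (3/16)·log₂(3/16)]
  = 0.2500 + 0.5000 + 0.2500 + 0.2500 + 0.3750 + 0.4528
  = 2.0778 bits

I(X;Y) = H(X) + H(Y) - H(X,Y)
  = 1.3663 + 0.8113 - 2.0778
  = 0.0998 bits

I(X;Y) = 0.0998 bits > I(S;T) = 0.0000 bits, so (X, Y) has the higher mutual information (stronger dependence).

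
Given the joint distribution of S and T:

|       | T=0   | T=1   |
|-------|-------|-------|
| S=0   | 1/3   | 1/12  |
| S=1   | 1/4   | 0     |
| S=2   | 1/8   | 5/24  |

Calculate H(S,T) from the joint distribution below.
H(S,T) = -Σ P(S,T) log₂ P(S,T), summed over the non-zero cells:
H(S,T) = -[(1/3)·log₂(1/3) + (1/12)·log₂(1/12) + (1/4)·log₂(1/4) + (1/8)·log₂(1/8) + (5/24)·log₂(5/24)]
  = 0.5283 + 0.2987 + 0.5000 + 0.3750 + 0.4715
  = 2.1735 bits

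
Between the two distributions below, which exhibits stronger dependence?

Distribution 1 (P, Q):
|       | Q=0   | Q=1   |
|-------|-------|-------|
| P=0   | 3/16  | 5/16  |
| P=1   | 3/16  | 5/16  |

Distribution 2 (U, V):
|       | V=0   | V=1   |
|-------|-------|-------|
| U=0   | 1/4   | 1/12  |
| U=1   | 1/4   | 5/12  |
Distribution 1 (P, Q):
Marginal P(P) (row sums):
  P(P=0) = 3/16 + 5/16 = 1/2
  P(P=1) = 3/16 + 5/16 = 1/2
Marginal P(Q) (column sums):
  P(Q=0) = 3/16 + 3/16 = 3/8
  P(Q=1) = 5/16 + 5/16 = 5/8

H(P) = -[(1/2)·log₂(1/2) + (1/2)·log₂(1/2)]
  = 0.5000 + 0.5000
  = 1.0000 bits
H(Q) = -[(3/8)·log₂(3/8) + (5/8)·log₂(5/8)]
  = 0.5306 + 0.4238
  = 0.9544 bits
H(P,Q) = -[(3/16)·log₂(3/16) + (5/16)·log₂(5/16) + (3/16)·log₂(3/16) + (5/16)·log₂(5/16)]
  = 0.4528 + 0.5244 + 0.4528 + 0.5244
  = 1.9544 bits

I(P;Q) = H(P) + H(Q) - H(P,Q)
  = 1.0000 + 0.9544 - 1.9544
  = 0.0000 bits

Distribution 2 (U, V):
Marginal P(U) (row sums):
  P(U=0) = 1/4 + 1/12 = 1/3
  P(U=1) = 1/4 + 5/12 = 2/3
Marginal P(V) (column sums):
  P(V=0) = 1/4 + 1/4 = 1/2
  P(V=1) = 1/12 + 5/12 = 1/2

H(U) = -[(1/3)·log₂(1/3) + (2/3)·log₂(2/3)]
  = 0.5283 + 0.3900
  = 0.9183 bits
H(V) = -[(1/2)·log₂(1/2) + (1/2)·log₂(1/2)]
  = 0.5000 + 0.5000
  = 1.0000 bits
H(U,V) = -[(1/4)·log₂(1/4) + (1/12)·log₂(1/12) + (1/4)·log₂(1/4) + (5/12)·log₂(5/12)]
  = 0.5000 + 0.2987 + 0.5000 + 0.5263
  = 1.8250 bits

I(U;V) = H(U) + H(V) - H(U,V)
  = 0.9183 + 1.0000 - 1.8250
  = 0.0933 bits

I(U;V) = 0.0933 bits > I(P;Q) = 0.0000 bits, so (U, V) has the higher mutual information (stronger dependence).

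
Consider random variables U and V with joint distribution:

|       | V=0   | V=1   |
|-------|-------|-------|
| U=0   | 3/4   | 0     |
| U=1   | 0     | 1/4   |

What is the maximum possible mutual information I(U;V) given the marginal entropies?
The upper bound on mutual information is I(U;V) ≤ min(H(U), H(V)).

Marginal P(U) (row sums):
  P(U=0) = 3/4 + 0 = 3/4
  P(U=1) = 0 + 1/4 = 1/4
Marginal P(V) (column sums):
  P(V=0) = 3/4 + 0 = 3/4
  P(V=1) = 0 + 1/4 = 1/4

H(U) = -[(3/4)·log₂(3/4) + (1/4)·log₂(1/4)]
  = 0.3113 + 0.5000
  = 0.8113 bits
H(V) = -[(3/4)·log₂(3/4) + (1/4)·log₂(1/4)]
  = 0.3113 + 0.5000
  = 0.8113 bits

Maximum possible I(U;V) = min(0.8113, 0.8113) = 0.8113 bits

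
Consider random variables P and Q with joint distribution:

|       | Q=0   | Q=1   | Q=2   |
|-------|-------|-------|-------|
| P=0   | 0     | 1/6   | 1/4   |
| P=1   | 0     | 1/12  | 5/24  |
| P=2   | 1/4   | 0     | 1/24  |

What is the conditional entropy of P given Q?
Marginal P(Q) (column sums):
  P(Q=0) = 0 + 0 + 1/4 = 1/4
  P(Q=1) = 1/6 + 1/12 + 0 = 1/4
  P(Q=2) = 1/4 + 5/24 + 1/24 = 1/2

H(P|Q) = -Σ P(P,Q)·log₂ P(P|Q), where P(P|Q) = P(P,Q) / P(Q)
  (cells with P(P,Q) = 0 contribute 0)
  (P=0,Q=1): P(P|Q) = (1/6)/(1/4) = 2/3;  -(1/6)·log₂(2/3) = 0.0975
  (P=0,Q=2): P(P|Q) = (1/4)/(1/2) = 1/2;  -(1/4)·log₂(1/2) = 0.2500
  (P=1,Q=1): P(P|Q) = (1/12)/(1/4) = 1/3;  -(1/12)·log₂(1/3) = 0.1321
  (P=1,Q=2): P(P|Q) = (5/24)/(1/2) = 5/12;  -(5/24)·log₂(5/12) = 0.2631
  (P=2,Q=0): P(P|Q) = (1/4)/(1/4) = 1;  -(1/4)·log₂(1) = 0.0000
  (P=2,Q=2): P(P|Q) = (1/24)/(1/2) = 1/12;  -(1/24)·log₂(1/12) = 0.1494
H(P|Q) = 0.0975 + 0.2500 + 0.1321 + 0.2631 + 0.0000 + 0.1494
  = 0.8921 bits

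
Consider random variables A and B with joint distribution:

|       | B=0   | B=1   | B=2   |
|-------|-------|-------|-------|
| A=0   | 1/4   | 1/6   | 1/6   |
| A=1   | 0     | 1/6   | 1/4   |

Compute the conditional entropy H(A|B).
Marginal P(B) (column sums):
  P(B=0) = 1/4 + 0 = 1/4
  P(B=1) = 1/6 + 1/6 = 1/3
  P(B=2) = 1/6 + 1/4 = 5/12

H(A|B) = -Σ P(A,B)·log₂ P(A|B), where P(A|B) = P(A,B) / P(B)
  (cells with P(A,B) = 0 contribute 0)
  (A=0,B=0): P(A|B) = (1/4)/(1/4) = 1;  -(1/4)·log₂(1) = 0.0000
  (A=0,B=1): P(A|B) = (1/6)/(1/3) = 1/2;  -(1/6)·log₂(1/2) = 0.1667
  (A=0,B=2): P(A|B) = (1/6)/(5/12) = 2/5;  -(1/6)·log₂(2/5) = 0.2203
  (A=1,B=1): P(A|B) = (1/6)/(1/3) = 1/2;  -(1/6)·log₂(1/2) = 0.1667
  (A=1,B=2): P(A|B) = (1/4)/(5/12) = 3/5;  -(1/4)·log₂(3/5) = 0.1842
H(A|B) = 0.0000 + 0.1667 + 0.2203 + 0.1667 + 0.1842
  = 0.7379 bits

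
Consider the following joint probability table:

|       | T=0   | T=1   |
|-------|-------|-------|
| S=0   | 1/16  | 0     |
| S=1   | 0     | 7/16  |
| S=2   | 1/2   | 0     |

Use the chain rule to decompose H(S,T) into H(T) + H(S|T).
By the chain rule: H(S,T) = H(T) + H(S|T)

Marginal P(T) (column sums):
  P(T=0) = 1/16 + 0 + 1/2 = 9/16
  P(T=1) = 0 + 7/16 + 0 = 7/16
H(T) = -[(9/16)·log₂(9/16) + (7/16)·log₂(7/16)]
  = 0.4669 + 0.5218
  = 0.9887 bits
H(S|T) = -Σ P(S,T)·log₂ P(S|T), where P(S|T) = P(S,T) / P(T)
  (cells with P(S,T) = 0 contribute 0)
  (S=0,T=0): P(S|T) = (1/16)/(9/16) = 1/9;  -(1/16)·log₂(1/9) = 0.1981
  (S=1,T=1): P(S|T) = (7/16)/(7/16) = 1;  -(7/16)·log₂(1) = 0.0000
  (S=2,T=0): P(S|T) = (1/2)/(9/16) = 8/9;  -(1/2)·log₂(8/9) = 0.0850
H(S|T) = 0.1981 + 0.0000 + 0.0850
  = 0.2831 bits

H(S,T) = H(T) + H(S|T) = 0.9887 + 0.2831 = 1.2718 bits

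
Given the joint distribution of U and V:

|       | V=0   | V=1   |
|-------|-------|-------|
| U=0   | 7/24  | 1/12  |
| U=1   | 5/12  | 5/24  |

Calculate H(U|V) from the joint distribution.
Marginal P(V) (column sums):
  P(V=0) = 7/24 + 5/12 = 17/24
  P(V=1) = 1/12 + 5/24 = 7/24

H(U|V) = -Σ P(U,V)·log₂ P(U|V), where P(U|V) = P(U,V) / P(V)
  (U=0,V=0): P(U|V) = (7/24)/(17/24) = 7/17;  -(7/24)·log₂(7/17) = 0.3734
  (U=0,V=1): P(U|V) = (1/12)/(7/24) = 2/7;  -(1/12)·log₂(2/7) = 0.1506
  (U=1,V=0): P(U|V) = (5/12)/(17/24) = 10/17;  -(5/12)·log₂(10/17) = 0.3190
  (U=1,V=1): P(U|V) = (5/24)/(7/24) = 5/7;  -(5/24)·log₂(5/7) = 0.1011
H(U|V) = 0.3734 + 0.1506 + 0.3190 + 0.1011
  = 0.9441 bits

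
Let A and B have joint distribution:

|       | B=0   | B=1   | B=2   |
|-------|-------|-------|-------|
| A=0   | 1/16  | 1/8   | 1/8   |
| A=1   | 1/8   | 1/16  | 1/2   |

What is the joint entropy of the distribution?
H(A,B) = -Σ P(A,B) log₂ P(A,B), summed over the non-zero cells:
H(A,B) = -[(1/16)·log₂(1/16) + (1/8)·log₂(1/8) + (1/8)·log₂(1/8) + (1/8)·log₂(1/8) + (1/16)·log₂(1/16) + (1/2)·log₂(1/2)]
  = 0.2500 + 0.3750 + 0.3750 + 0.3750 + 0.2500 + 0.5000
  = 2.1250 bits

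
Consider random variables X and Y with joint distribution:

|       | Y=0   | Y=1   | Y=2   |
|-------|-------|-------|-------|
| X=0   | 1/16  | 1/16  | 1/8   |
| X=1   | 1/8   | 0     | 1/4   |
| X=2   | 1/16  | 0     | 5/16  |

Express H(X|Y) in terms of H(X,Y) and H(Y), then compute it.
H(X|Y) = H(X,Y) - H(Y)

Marginal P(Y) (column sums):
  P(Y=0) = 1/16 + 1/8 + 1/16 = 1/4
  P(Y=1) = 1/16 + 0 + 0 = 1/16
  P(Y=2) = 1/8 + 1/4 + 5/16 = 11/16

H(X,Y) = -[(1/16)·log₂(1/16) + (1/16)·log₂(1/16) + (1/8)·log₂(1/8) + (1/8)·log₂(1/8) + (1/4)·log₂(1/4) + (1/16)·log₂(1/16) + (5/16)·log₂(5/16)]
  = 0.2500 + 0.2500 + 0.3750 + 0.3750 + 0.5000 + 0.2500 + 0.5244
  = 2.5244 bits
H(Y) = -[(1/4)·log₂(1/4) + (1/16)·log₂(1/16) + (11/16)·log₂(11/16)]
  = 0.5000 + 0.2500 + 0.3716
  = 1.1216 bits

H(X|Y) = 2.5244 - 1.1216 = 1.4028 bits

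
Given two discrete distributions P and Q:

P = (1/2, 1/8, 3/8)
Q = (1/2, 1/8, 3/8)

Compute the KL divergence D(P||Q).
D(P||Q) = Σ P(i) log₂(P(i)/Q(i))
  i=0: (1/2) × log₂((1/2)/(1/2)) = (1/2) × log₂(1) = 0.0000
  i=1: (1/8) × log₂((1/8)/(1/8)) = (1/8) × log₂(1) = 0.0000
  i=2: (3/8) × log₂((3/8)/(3/8)) = (3/8) × log₂(1) = 0.0000
D(P||Q) = 0.0000 + 0.0000 + 0.0000
  = 0.0000 bits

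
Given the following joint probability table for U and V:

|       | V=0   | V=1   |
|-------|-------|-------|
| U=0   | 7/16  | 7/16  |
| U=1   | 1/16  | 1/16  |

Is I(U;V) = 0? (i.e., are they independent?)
Marginal P(U) (row sums):
  P(U=0) = 7/16 + 7/16 = 7/8
  P(U=1) = 1/16 + 1/16 = 1/8
Marginal P(V) (column sums):
  P(V=0) = 7/16 + 1/16 = 1/2
  P(V=1) = 7/16 + 1/16 = 1/2

U and V are independent iff P(U=i,V=j) = P(U=i)·P(V=j) for every cell.
  P(U=0)·P(V=0) = 7/8 × 1/2 = 7/16 = P(U=0,V=0) ✓
  P(U=0)·P(V=1) = 7/8 × 1/2 = 7/16 = P(U=0,V=1) ✓
  P(U=1)·P(V=0) = 1/8 × 1/2 = 1/16 = P(U=1,V=0) ✓
  P(U=1)·P(V=1) = 1/8 × 1/2 = 1/16 = P(U=1,V=1) ✓

Yes, U and V are independent: every cell factors, so I(U;V) = 0 bits.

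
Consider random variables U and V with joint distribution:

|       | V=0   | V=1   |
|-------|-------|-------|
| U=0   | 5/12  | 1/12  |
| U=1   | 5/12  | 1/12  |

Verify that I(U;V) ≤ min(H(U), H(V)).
Marginal P(U) (row sums):
  P(U=0) = 5/12 + 1/12 = 1/2
  P(U=1) = 5/12 + 1/12 = 1/2
Marginal P(V) (column sums):
  P(V=0) = 5/12 + 5/12 = 5/6
  P(V=1) = 1/12 + 1/12 = 1/6

H(U) = -[(1/2)·log₂(1/2) + (1/2)·log₂(1/2)]
  = 0.5000 + 0.5000
  = 1.0000 bits
H(V) = -[(5/6)·log₂(5/6) + (1/6)·log₂(1/6)]
  = 0.2192 + 0.4308
  = 0.6500 bits
H(U,V) = -[(5/12)·log₂(5/12) + (1/12)·log₂(1/12) + (5/12)·log₂(5/12) + (1/12)·log₂(1/12)]
  = 0.5263 + 0.2987 + 0.5263 + 0.2987
  = 1.6500 bits

I(U;V) = H(U) + H(V) - H(U,V)
  = 1.0000 + 0.6500 - 1.6500
  = 0.0000 bits

min(H(U), H(V)) = min(1.0000, 0.6500) = 0.6500 bits
Since 0.0000 ≤ 0.6500, the bound is satisfied ✓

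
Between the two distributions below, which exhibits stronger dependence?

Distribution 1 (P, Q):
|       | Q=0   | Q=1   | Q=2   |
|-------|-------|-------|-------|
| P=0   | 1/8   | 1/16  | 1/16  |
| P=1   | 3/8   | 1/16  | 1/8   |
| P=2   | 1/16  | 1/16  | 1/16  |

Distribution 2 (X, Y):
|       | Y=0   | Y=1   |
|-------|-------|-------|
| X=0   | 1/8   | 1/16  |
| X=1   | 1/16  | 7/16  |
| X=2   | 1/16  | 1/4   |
Distribution 1 (P, Q):
Marginal P(P) (row sums):
  P(P=0) = 1/8 + 1/16 + 1/16 = 1/4
  P(P=1) = 3/8 + 1/16 + 1/8 = 9/16
  P(P=2) = 1/16 + 1/16 + 1/16 = 3/16
Marginal P(Q) (column sums):
  P(Q=0) = 1/8 + 3/8 + 1/16 = 9/16
  P(Q=1) = 1/16 + 1/16 + 1/16 = 3/16
  P(Q=2) = 1/16 + 1/8 + 1/16 = 1/4

H(P) = -[(1/4)·log₂(1/4) + (9/16)·log₂(9/16) + (3/16)·log₂(3/16)]
  = 0.5000 + 0.4669 + 0.4528
  = 1.4197 bits
H(Q) = -[(9/16)·log₂(9/16) + (3/16)·log₂(3/16) + (1/4)·log₂(1/4)]
  = 0.4669 + 0.4528 + 0.5000
  = 1.4197 bits
H(P,Q) = -[(1/8)·log₂(1/8) + (1/16)·log₂(1/16) + (1/16)·log₂(1/16) + (3/8)·log₂(3/8) + (1/16)·log₂(1/16) + (1/8)·log₂(1/8) + (1/16)·log₂(1/16) + (1/16)·log₂(1/16) + (1/16)·log₂(1/16)]
  = 0.3750 + 0.2500 + 0.2500 + 0.5306 + 0.2500 + 0.3750 + 0.2500 + 0.2500 + 0.2500
  = 2.7806 bits

I(P;Q) = H(P) + H(Q) - H(P,Q)
  = 1.4197 + 1.4197 - 2.7806
  = 0.0588 bits

Distribution 2 (X, Y):
Marginal P(X) (row sums):
  P(X=0) = 1/8 + 1/16 = 3/16
  P(X=1) = 1/16 + 7/16 = 1/2
  P(X=2) = 1/16 + 1/4 = 5/16
Marginal P(Y) (column sums):
  P(Y=0) = 1/8 + 1/16 + 1/16 = 1/4
  P(Y=1) = 1/16 + 7/16 + 1/4 = 3/4

H(X) = -[(3/16)·log₂(3/16) + (1/2)·log₂(1/2) + (5/16)·log₂(5/16)]
  = 0.4528 + 0.5000 + 0.5244
  = 1.4772 bits
H(Y) = -[(1/4)·log₂(1/4) + (3/4)·log₂(3/4)]
  = 0.5000 + 0.3113
  = 0.8113 bits
H(X,Y) = -[(1/8)·log₂(1/8) + (1/16)·log₂(1/16) + (1/16)·log₂(1/16) + (7/16)·log₂(7/16) + (1/16)·log₂(1/16) + (1/4)·log₂(1/4)]
  = 0.3750 + 0.2500 + 0.2500 + 0.5218 + 0.2500 + 0.5000
  = 2.1468 bits

I(X;Y) = H(X) + H(Y) - H(X,Y)
  = 1.4772 + 0.8113 - 2.1468
  = 0.1417 bits

I(X;Y) = 0.1417 bits > I(P;Q) = 0.0588 bits, so (X, Y) has the higher mutual information (stronger dependence).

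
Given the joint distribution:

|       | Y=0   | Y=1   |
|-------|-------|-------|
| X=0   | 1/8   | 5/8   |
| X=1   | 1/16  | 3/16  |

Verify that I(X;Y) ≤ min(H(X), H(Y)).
Marginal P(X) (row sums):
  P(X=0) = 1/8 + 5/8 = 3/4
  P(X=1) = 1/16 + 3/16 = 1/4
Marginal P(Y) (column sums):
  P(Y=0) = 1/8 + 1/16 = 3/16
  P(Y=1) = 5/8 + 3/16 = 13/16

H(X) = -[(3/4)·log₂(3/4) + (1/4)·log₂(1/4)]
  = 0.3113 + 0.5000
  = 0.8113 bits
H(Y) = -[(3/16)·log₂(3/16) + (13/16)·log₂(13/16)]
  = 0.4528 + 0.2434
  = 0.6962 bits
H(X,Y) = -[(1/8)·log₂(1/8) + (5/8)·log₂(5/8) + (1/16)·log₂(1/16) + (3/16)·log₂(3/16)]
  = 0.3750 + 0.4238 + 0.2500 + 0.4528
  = 1.5016 bits

I(X;Y) = H(X) + H(Y) - H(X,Y)
  = 0.8113 + 0.6962 - 1.5016
  = 0.0059 bits

min(H(X), H(Y)) = min(0.8113, 0.6962) = 0.6962 bits
Since 0.0059 ≤ 0.6962, the bound is satisfied ✓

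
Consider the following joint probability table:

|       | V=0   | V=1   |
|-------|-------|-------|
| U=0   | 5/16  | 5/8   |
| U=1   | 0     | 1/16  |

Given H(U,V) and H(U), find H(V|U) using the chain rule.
From the chain rule: H(U,V) = H(U) + H(V|U)
Therefore: H(V|U) = H(U,V) - H(U)

H(U,V) = -[(5/16)·log₂(5/16) + (5/8)·log₂(5/8) + (1/16)·log₂(1/16)]
  = 0.5244 + 0.4238 + 0.2500
  = 1.1982 bits
Marginal P(U) (row sums):
  P(U=0) = 5/16 + 5/8 = 15/16
  P(U=1) = 0 + 1/16 = 1/16
H(U) = -[(15/16)·log₂(15/16) + (1/16)·log₂(1/16)]
  = 0.0873 + 0.2500
  = 0.3373 bits

H(V|U) = 1.1982 - 0.3373 = 0.8609 bits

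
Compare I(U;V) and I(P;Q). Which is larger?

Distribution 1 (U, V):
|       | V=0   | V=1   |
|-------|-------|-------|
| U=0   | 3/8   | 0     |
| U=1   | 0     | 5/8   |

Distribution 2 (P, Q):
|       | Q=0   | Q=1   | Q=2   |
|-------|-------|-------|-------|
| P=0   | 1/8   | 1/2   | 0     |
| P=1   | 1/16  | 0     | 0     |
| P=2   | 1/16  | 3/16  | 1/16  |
Distribution 1 (U, V):
Marginal P(U) (row sums):
  P(U=0) = 3/8 + 0 = 3/8
  P(U=1) = 0 + 5/8 = 5/8
Marginal P(V) (column sums):
  P(V=0) = 3/8 + 0 = 3/8
  P(V=1) = 0 + 5/8 = 5/8

H(U) = -[(3/8)·log₂(3/8) + (5/8)·log₂(5/8)]
  = 0.5306 + 0.4238
  = 0.9544 bits
H(V) = -[(3/8)·log₂(3/8) + (5/8)·log₂(5/8)]
  = 0.5306 + 0.4238
  = 0.9544 bits
H(U,V) = -[(3/8)·log₂(3/8) + (5/8)·log₂(5/8)]
  = 0.5306 + 0.4238
  = 0.9544 bits

I(U;V) = H(U) + H(V) - H(U,V)
  = 0.9544 + 0.9544 - 0.9544
  = 0.9544 bits

Distribution 2 (P, Q):
Marginal P(P) (row sums):
  P(P=0) = 1/8 + 1/2 + 0 = 5/8
  P(P=1) = 1/16 + 0 + 0 = 1/16
  P(P=2) = 1/16 + 3/16 + 1/16 = 5/16
Marginal P(Q) (column sums):
  P(Q=0) = 1/8 + 1/16 + 1/16 = 1/4
  P(Q=1) = 1/2 + 0 + 3/16 = 11/16
  P(Q=2) = 0 + 0 + 1/16 = 1/16

H(P) = -[(5/8)·log₂(5/8) + (1/16)·log₂(1/16) + (5/16)·log₂(5/16)]
  = 0.4238 + 0.2500 + 0.5244
  = 1.1982 bits
H(Q) = -[(1/4)·log₂(1/4) + (11/16)·log₂(11/16) + (1/16)·log₂(1/16)]
  = 0.5000 + 0.3716 + 0.2500
  = 1.1216 bits
H(P,Q) = -[(1/8)·log₂(1/8) + (1/2)·log₂(1/2) + (1/16)·log₂(1/16) + (1/16)·log₂(1/16) + (3/16)·log₂(3/16) + (1/16)·log₂(1/16)]
  = 0.3750 + 0.5000 + 0.2500 + 0.2500 + 0.4528 + 0.2500
  = 2.0778 bits

I(P;Q) = H(P) + H(Q) - H(P,Q)
  = 1.1982 + 1.1216 - 2.0778
  = 0.2420 bits

I(U;V) = 0.9544 bits > I(P;Q) = 0.2420 bits, so (U, V) has the higher mutual information (stronger dependence).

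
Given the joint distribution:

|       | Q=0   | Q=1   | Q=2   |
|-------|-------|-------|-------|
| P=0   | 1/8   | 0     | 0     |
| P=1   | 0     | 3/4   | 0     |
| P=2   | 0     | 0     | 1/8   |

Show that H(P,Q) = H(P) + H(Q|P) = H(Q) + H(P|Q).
Marginal P(P) (row sums):
  P(P=0) = 1/8 + 0 + 0 = 1/8
  P(P=1) = 0 + 3/4 + 0 = 3/4
  P(P=2) = 0 + 0 + 1/8 = 1/8
Marginal P(Q) (column sums):
  P(Q=0) = 1/8 + 0 + 0 = 1/8
  P(Q=1) = 0 + 3/4 + 0 = 3/4
  P(Q=2) = 0 + 0 + 1/8 = 1/8

Decomposition 1: H(P) + H(Q|P)
H(P) = -[(1/8)·log₂(1/8) + (3/4)·log₂(3/4) + (1/8)·log₂(1/8)]
  = 0.3750 + 0.3113 + 0.3750
  = 1.0613 bits
H(Q|P) = -Σ P(P,Q)·log₂ P(Q|P), where P(Q|P) = P(P,Q) / P(P)
  (cells with P(P,Q) = 0 contribute 0)
  (P=0,Q=0): P(Q|P) = (1/8)/(1/8) = 1;  -(1/8)·log₂(1) = 0.0000
  (P=1,Q=1): P(Q|P) = (3/4)/(3/4) = 1;  -(3/4)·log₂(1) = 0.0000
  (P=2,Q=2): P(Q|P) = (1/8)/(1/8) = 1;  -(1/8)·log₂(1) = 0.0000
H(Q|P) = 0.0000 + 0.0000 + 0.0000
  = 0.0000 bits
H(P) + H(Q|P) = 1.0613 + 0.0000 = 1.0613 bits

Decomposition 2: H(Q) + H(P|Q)
H(Q) = -[(1/8)·log₂(1/8) + (3/4)·log₂(3/4) + (1/8)·log₂(1/8)]
  = 0.3750 + 0.3113 + 0.3750
  = 1.0613 bits
H(P|Q) = -Σ P(P,Q)·log₂ P(P|Q), where P(P|Q) = P(P,Q) / P(Q)
  (cells with P(P,Q) = 0 contribute 0)
  (P=0,Q=0): P(P|Q) = (1/8)/(1/8) = 1;  -(1/8)·log₂(1) = 0.0000
  (P=1,Q=1): P(P|Q) = (3/4)/(3/4) = 1;  -(3/4)·log₂(1) = 0.0000
  (P=2,Q=2): P(P|Q) = (1/8)/(1/8) = 1;  -(1/8)·log₂(1) = 0.0000
H(P|Q) = 0.0000 + 0.0000 + 0.0000
  = 0.0000 bits
H(Q) + H(P|Q) = 1.0613 + 0.0000 = 1.0613 bits

Direct computation of the joint entropy:
H(P,Q) = -[(1/8)·log₂(1/8) + (3/4)·log₂(3/4) + (1/8)·log₂(1/8)]
  = 0.3750 + 0.3113 + 0.3750
  = 1.0613 bits

All three agree: H(P,Q) = 1.0613 bits ✓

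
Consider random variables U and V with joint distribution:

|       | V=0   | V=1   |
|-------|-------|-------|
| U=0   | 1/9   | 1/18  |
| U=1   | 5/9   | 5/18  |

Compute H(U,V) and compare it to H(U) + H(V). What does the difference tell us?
Marginal P(U) (row sums):
  P(U=0) = 1/9 + 1/18 = 1/6
  P(U=1) = 5/9 + 5/18 = 5/6
Marginal P(V) (column sums):
  P(V=0) = 1/9 + 5/9 = 2/3
  P(V=1) = 1/18 + 5/18 = 1/3

H(U,V) = -[(1/9)·log₂(1/9) + (1/18)·log₂(1/18) + (5/9)·log₂(5/9) + (5/18)·log₂(5/18)]
  = 0.3522 + 0.2317 + 0.4711 + 0.5133
  = 1.5683 bits
H(U) = -[(1/6)·log₂(1/6) + (5/6)·log₂(5/6)]
  = 0.4308 + 0.2192
  = 0.6500 bits
H(V) = -[(2/3)·log₂(2/3) + (1/3)·log₂(1/3)]
  = 0.3900 + 0.5283
  = 0.9183 bits

H(U) + H(V) = 0.6500 + 0.9183 = 1.5683 bits
Difference: H(U) + H(V) - H(U,V) = 1.5683 - 1.5683 = 0.0000 bits = I(U;V)

The difference is the mutual information; it is 0 here, so U and V are independent (the joint entropy equals the sum of the marginal entropies).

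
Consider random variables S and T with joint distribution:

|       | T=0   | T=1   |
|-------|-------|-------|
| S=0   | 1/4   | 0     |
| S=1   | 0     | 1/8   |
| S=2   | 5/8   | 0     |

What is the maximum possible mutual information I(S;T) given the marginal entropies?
The upper bound on mutual information is I(S;T) ≤ min(H(S), H(T)).

Marginal P(S) (row sums):
  P(S=0) = 1/4 + 0 = 1/4
  P(S=1) = 0 + 1/8 = 1/8
  P(S=2) = 5/8 + 0 = 5/8
Marginal P(T) (column sums):
  P(T=0) = 1/4 + 0 + 5/8 = 7/8
  P(T=1) = 0 + 1/8 + 0 = 1/8

H(S) = -[(1/4)·log₂(1/4) + (1/8)·log₂(1/8) + (5/8)·log₂(5/8)]
  = 0.5000 + 0.3750 + 0.4238
  = 1.2988 bits
H(T) = -[(7/8)·log₂(7/8) + (1/8)·log₂(1/8)]
  = 0.1686 + 0.3750
  = 0.5436 bits

Maximum possible I(S;T) = min(1.2988, 0.5436) = 0.5436 bits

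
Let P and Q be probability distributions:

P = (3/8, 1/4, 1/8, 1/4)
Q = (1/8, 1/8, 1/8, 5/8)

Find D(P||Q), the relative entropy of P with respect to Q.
D(P||Q) = Σ P(i) log₂(P(i)/Q(i))
  i=0: (3/8) × log₂((3/8)/(1/8)) = (3/8) × log₂(3) = 0.5944
  i=1: (1/4) × log₂((1/4)/(1/8)) = (1/4) × log₂(2) = 0.2500
  i=2: (1/8) × log₂((1/8)/(1/8)) = (1/8) × log₂(1) = 0.0000
  i=3: (1/4) × log₂((1/4)/(5/8)) = (1/4) × log₂(2/5) = -0.3305
D(P||Q) = 0.5944 + 0.2500 + 0.0000 - 0.3305
  = 0.5139 bits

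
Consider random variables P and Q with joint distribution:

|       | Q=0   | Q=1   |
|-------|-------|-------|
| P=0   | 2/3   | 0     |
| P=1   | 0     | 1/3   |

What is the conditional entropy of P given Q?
Marginal P(Q) (column sums):
  P(Q=0) = 2/3 + 0 = 2/3
  P(Q=1) = 0 + 1/3 = 1/3

H(P|Q) = -Σ P(P,Q)·log₂ P(P|Q), where P(P|Q) = P(P,Q) / P(Q)
  (cells with P(P,Q) = 0 contribute 0)
  (P=0,Q=0): P(P|Q) = (2/3)/(2/3) = 1;  -(2/3)·log₂(1) = 0.0000
  (P=1,Q=1): P(P|Q) = (1/3)/(1/3) = 1;  -(1/3)·log₂(1) = 0.0000
H(P|Q) = 0.0000 + 0.0000
  = 0.0000 bits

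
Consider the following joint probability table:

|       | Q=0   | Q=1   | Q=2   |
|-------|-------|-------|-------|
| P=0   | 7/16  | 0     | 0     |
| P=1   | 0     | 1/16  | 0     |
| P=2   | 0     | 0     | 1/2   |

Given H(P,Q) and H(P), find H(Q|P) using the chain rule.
From the chain rule: H(P,Q) = H(P) + H(Q|P)
Therefore: H(Q|P) = H(P,Q) - H(P)

H(P,Q) = -[(7/16)·log₂(7/16) + (1/16)·log₂(1/16) + (1/2)·log₂(1/2)]
  = 0.5218 + 0.2500 + 0.5000
  = 1.2718 bits
Marginal P(P) (row sums):
  P(P=0) = 7/16 + 0 + 0 = 7/16
  P(P=1) = 0 + 1/16 + 0 = 1/16
  P(P=2) = 0 + 0 + 1/2 = 1/2
H(P) = -[(7/16)·log₂(7/16) + (1/16)·log₂(1/16) + (1/2)·log₂(1/2)]
  = 0.5218 + 0.2500 + 0.5000
  = 1.2718 bits

H(Q|P) = 1.2718 - 1.2718 = 0.0000 bits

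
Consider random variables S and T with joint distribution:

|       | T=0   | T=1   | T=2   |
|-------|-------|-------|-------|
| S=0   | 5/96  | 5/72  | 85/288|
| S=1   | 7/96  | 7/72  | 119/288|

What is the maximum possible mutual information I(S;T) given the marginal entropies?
The upper bound on mutual information is I(S;T) ≤ min(H(S), H(T)).

Marginal P(S) (row sums):
  P(S=0) = 5/96 + 5/72 + 85/288 = 5/12
  P(S=1) = 7/96 + 7/72 + 119/288 = 7/12
Marginal P(T) (column sums):
  P(T=0) = 5/96 + 7/96 = 1/8
  P(T=1) = 5/72 + 7/72 = 1/6
  P(T=2) = 85/288 + 119/288 = 17/24

H(S) = -[(5/12)·log₂(5/12) + (7/12)·log₂(7/12)]
  = 0.5263 + 0.4536
  = 0.9799 bits
H(T) = -[(1/8)·log₂(1/8) + (1/6)·log₂(1/6) + (17/24)·log₂(17/24)]
  = 0.3750 + 0.4308 + 0.3524
  = 1.1582 bits

Maximum possible I(S;T) = min(0.9799, 1.1582) = 0.9799 bits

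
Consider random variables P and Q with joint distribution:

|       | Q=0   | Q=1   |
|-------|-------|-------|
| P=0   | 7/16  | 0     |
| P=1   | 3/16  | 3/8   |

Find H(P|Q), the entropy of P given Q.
Marginal P(Q) (column sums):
  P(Q=0) = 7/16 + 3/16 = 5/8
  P(Q=1) = 0 + 3/8 = 3/8

H(P|Q) = -Σ P(P,Q)·log₂ P(P|Q), where P(P|Q) = P(P,Q) / P(Q)
  (cells with P(P,Q) = 0 contribute 0)
  (P=0,Q=0): P(P|Q) = (7/16)/(5/8) = 7/10;  -(7/16)·log₂(7/10) = 0.2251
  (P=1,Q=0): P(P|Q) = (3/16)/(5/8) = 3/10;  -(3/16)·log₂(3/10) = 0.3257
  (P=1,Q=1): P(P|Q) = (3/8)/(3/8) = 1;  -(3/8)·log₂(1) = 0.0000
H(P|Q) = 0.2251 + 0.3257 + 0.0000
  = 0.5508 bits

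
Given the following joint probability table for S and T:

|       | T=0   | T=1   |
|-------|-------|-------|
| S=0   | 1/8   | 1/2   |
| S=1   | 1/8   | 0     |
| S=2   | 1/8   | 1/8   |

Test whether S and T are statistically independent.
Marginal P(S) (row sums):
  P(S=0) = 1/8 + 1/2 = 5/8
  P(S=1) = 1/8 + 0 = 1/8
  P(S=2) = 1/8 + 1/8 = 1/4
Marginal P(T) (column sums):
  P(T=0) = 1/8 + 1/8 + 1/8 = 3/8
  P(T=1) = 1/2 + 0 + 1/8 = 5/8

S and T are independent iff P(S=i,T=j) = P(S=i)·P(T=j) for every cell.
  P(S=0)·P(T=0) = 5/8 × 3/8 = 15/64, but P(S=0,T=0) = 1/8 ✗

No, S and T are not independent. Quantitatively, I(S;T) > 0:

H(S) = -[(5/8)·log₂(5/8) + (1/8)·log₂(1/8) + (1/4)·log₂(1/4)]
  = 0.4238 + 0.3750 + 0.5000
  = 1.2988 bits
H(T) = -[(3/8)·log₂(3/8) + (5/8)·log₂(5/8)]
  = 0.5306 + 0.4238
  = 0.9544 bits
H(S,T) = -[(1/8)·log₂(1/8) + (1/2)·log₂(1/2) + (1/8)·log₂(1/8) + (1/8)·log₂(1/8) + (1/8)·log₂(1/8)]
  = 0.3750 + 0.5000 + 0.3750 + 0.3750 + 0.3750
  = 2.0000 bits
I(S;T) = H(S) + H(T) - H(S,T) = 1.2988 + 0.9544 - 2.0000 = 0.2532 bits > 0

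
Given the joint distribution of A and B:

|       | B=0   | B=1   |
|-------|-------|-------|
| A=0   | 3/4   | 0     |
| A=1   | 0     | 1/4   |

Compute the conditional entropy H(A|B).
Marginal P(B) (column sums):
  P(B=0) = 3/4 + 0 = 3/4
  P(B=1) = 0 + 1/4 = 1/4

H(A|B) = -Σ P(A,B)·log₂ P(A|B), where P(A|B) = P(A,B) / P(B)
  (cells with P(A,B) = 0 contribute 0)
  (A=0,B=0): P(A|B) = (3/4)/(3/4) = 1;  -(3/4)·log₂(1) = 0.0000
  (A=1,B=1): P(A|B) = (1/4)/(1/4) = 1;  -(1/4)·log₂(1) = 0.0000
H(A|B) = 0.0000 + 0.0000
  = 0.0000 bits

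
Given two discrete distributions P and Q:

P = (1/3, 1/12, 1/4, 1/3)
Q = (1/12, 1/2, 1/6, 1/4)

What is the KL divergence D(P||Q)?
D(P||Q) = Σ P(i) log₂(P(i)/Q(i))
  i=0: (1/3) × log₂((1/3)/(1/12)) = (1/3) × log₂(4) = 0.6667
  i=1: (1/12) × log₂((1/12)/(1/2)) = (1/12) × log₂(1/6) = -0.2154
  i=2: (1/4) × log₂((1/4)/(1/6)) = (1/4) × log₂(3/2) = 0.1462
  i=3: (1/3) × log₂((1/3)/(1/4)) = (1/3) × log₂(4/3) = 0.1383
D(P||Q) = 0.6667 - 0.2154 + 0.1462 + 0.1383
  = 0.7358 bits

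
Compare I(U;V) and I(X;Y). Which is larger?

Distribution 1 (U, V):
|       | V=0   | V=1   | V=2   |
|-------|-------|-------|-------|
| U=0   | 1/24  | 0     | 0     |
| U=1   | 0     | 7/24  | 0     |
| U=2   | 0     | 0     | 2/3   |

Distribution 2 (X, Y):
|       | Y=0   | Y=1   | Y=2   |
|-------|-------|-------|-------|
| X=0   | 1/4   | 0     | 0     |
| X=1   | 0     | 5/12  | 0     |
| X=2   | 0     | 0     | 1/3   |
Distribution 1 (U, V):
Marginal P(U) (row sums):
  P(U=0) = 1/24 + 0 + 0 = 1/24
  P(U=1) = 0 + 7/24 + 0 = 7/24
  P(U=2) = 0 + 0 + 2/3 = 2/3
Marginal P(V) (column sums):
  P(V=0) = 1/24 + 0 + 0 = 1/24
  P(V=1) = 0 + 7/24 + 0 = 7/24
  P(V=2) = 0 + 0 + 2/3 = 2/3

H(U) = -[(1/24)·log₂(1/24) + (7/24)·log₂(7/24) + (2/3)·log₂(2/3)]
  = 0.1910 + 0.5185 + 0.3900
  = 1.0995 bits
H(V) = -[(1/24)·log₂(1/24) + (7/24)·log₂(7/24) + (2/3)·log₂(2/3)]
  = 0.1910 + 0.5185 + 0.3900
  = 1.0995 bits
H(U,V) = -[(1/24)·log₂(1/24) + (7/24)·log₂(7/24) + (2/3)·log₂(2/3)]
  = 0.1910 + 0.5185 + 0.3900
  = 1.0995 bits

I(U;V) = H(U) + H(V) - H(U,V)
  = 1.0995 + 1.0995 - 1.0995
  = 1.0995 bits

Distribution 2 (X, Y):
Marginal P(X) (row sums):
  P(X=0) = 1/4 + 0 + 0 = 1/4
  P(X=1) = 0 + 5/12 + 0 = 5/12
  P(X=2) = 0 + 0 + 1/3 = 1/3
Marginal P(Y) (column sums):
  P(Y=0) = 1/4 + 0 + 0 = 1/4
  P(Y=1) = 0 + 5/12 + 0 = 5/12
  P(Y=2) = 0 + 0 + 1/3 = 1/3

H(X) = -[(1/4)·log₂(1/4) + (5/12)·log₂(5/12) + (1/3)·log₂(1/3)]
  = 0.5000 + 0.5263 + 0.5283
  = 1.5546 bits
H(Y) = -[(1/4)·log₂(1/4) + (5/12)·log₂(5/12) + (1/3)·log₂(1/3)]
  = 0.5000 + 0.5263 + 0.5283
  = 1.5546 bits
H(X,Y) = -[(1/4)·log₂(1/4) + (5/12)·log₂(5/12) + (1/3)·log₂(1/3)]
  = 0.5000 + 0.5263 + 0.5283
  = 1.5546 bits

I(X;Y) = H(X) + H(Y) - H(X,Y)
  = 1.5546 + 1.5546 - 1.5546
  = 1.5546 bits

I(X;Y) = 1.5546 bits > I(U;V) = 1.0995 bits, so (X, Y) has the higher mutual information (stronger dependence).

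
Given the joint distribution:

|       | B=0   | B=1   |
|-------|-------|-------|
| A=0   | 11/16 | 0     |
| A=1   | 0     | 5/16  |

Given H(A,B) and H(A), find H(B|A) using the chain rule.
From the chain rule: H(A,B) = H(A) + H(B|A)
Therefore: H(B|A) = H(A,B) - H(A)

H(A,B) = -[(11/16)·log₂(11/16) + (5/16)·log₂(5/16)]
  = 0.3716 + 0.5244
  = 0.8960 bits
Marginal P(A) (row sums):
  P(A=0) = 11/16 + 0 = 11/16
  P(A=1) = 0 + 5/16 = 5/16
H(A) = -[(11/16)·log₂(11/16) + (5/16)·log₂(5/16)]
  = 0.3716 + 0.5244
  = 0.8960 bits

H(B|A) = 0.8960 - 0.8960 = 0.0000 bits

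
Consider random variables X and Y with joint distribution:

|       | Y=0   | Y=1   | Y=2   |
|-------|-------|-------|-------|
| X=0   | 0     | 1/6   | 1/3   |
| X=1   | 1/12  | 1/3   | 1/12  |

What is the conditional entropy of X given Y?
Marginal P(Y) (column sums):
  P(Y=0) = 0 + 1/12 = 1/12
  P(Y=1) = 1/6 + 1/3 = 1/2
  P(Y=2) = 1/3 + 1/12 = 5/12

H(X|Y) = -Σ P(X,Y)·log₂ P(X|Y), where P(X|Y) = P(X,Y) / P(Y)
  (cells with P(X,Y) = 0 contribute 0)
  (X=0,Y=1): P(X|Y) = (1/6)/(1/2) = 1/3;  -(1/6)·log₂(1/3) = 0.2642
  (X=0,Y=2): P(X|Y) = (1/3)/(5/12) = 4/5;  -(1/3)·log₂(4/5) = 0.1073
  (X=1,Y=0): P(X|Y) = (1/12)/(1/12) = 1;  -(1/12)·log₂(1) = 0.0000
  (X=1,Y=1): P(X|Y) = (1/3)/(1/2) = 2/3;  -(1/3)·log₂(2/3) = 0.1950
  (X=1,Y=2): P(X|Y) = (1/12)/(5/12) = 1/5;  -(1/12)·log₂(1/5) = 0.1935
H(X|Y) = 0.2642 + 0.1073 + 0.0000 + 0.1950 + 0.1935
  = 0.7600 bits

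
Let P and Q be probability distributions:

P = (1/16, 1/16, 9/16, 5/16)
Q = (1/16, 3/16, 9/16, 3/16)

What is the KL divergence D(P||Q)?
D(P||Q) = Σ P(i) log₂(P(i)/Q(i))
  i=0: (1/16) × log₂((1/16)/(1/16)) = (1/16) × log₂(1) = 0.0000
  i=1: (1/16) × log₂((1/16)/(3/16)) = (1/16) × log₂(1/3) = -0.0991
  i=2: (9/16) × log₂((9/16)/(9/16)) = (9/16) × log₂(1) = 0.0000
  i=3: (5/16) × log₂((5/16)/(3/16)) = (5/16) × log₂(5/3) = 0.2303
D(P||Q) = 0.0000 - 0.0991 + 0.0000 + 0.2303
  = 0.1312 bits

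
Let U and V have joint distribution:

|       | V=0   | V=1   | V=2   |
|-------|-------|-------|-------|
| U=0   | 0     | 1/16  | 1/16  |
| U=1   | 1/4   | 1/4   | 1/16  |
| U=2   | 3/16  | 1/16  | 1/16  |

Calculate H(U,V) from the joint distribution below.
H(U,V) = -Σ P(U,V) log₂ P(U,V), summed over the non-zero cells:
H(U,V) = -[(1/16)·log₂(1/16) + (1/16)·log₂(1/16) + (1/4)·log₂(1/4) + (1/4)·log₂(1/4) + (1/16)·log₂(1/16) + (3/16)·log₂(3/16) + (1/16)·log₂(1/16) + (1/16)·log₂(1/16)]
  = 0.2500 + 0.2500 + 0.5000 + 0.5000 + 0.2500 + 0.4528 + 0.2500 + 0.2500
  = 2.7028 bits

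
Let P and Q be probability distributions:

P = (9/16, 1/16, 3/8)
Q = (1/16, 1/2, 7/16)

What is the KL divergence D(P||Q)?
D(P||Q) = Σ P(i) log₂(P(i)/Q(i))
  i=0: (9/16) × log₂((9/16)/(1/16)) = (9/16) × log₂(9) = 1.7831
  i=1: (1/16) × log₂((1/16)/(1/2)) = (1/16) × log₂(1/8) = -0.1875
  i=2: (3/8) × log₂((3/8)/(7/16)) = (3/8) × log₂(6/7) = -0.0834
D(P||Q) = 1.7831 - 0.1875 - 0.0834
  = 1.5122 bits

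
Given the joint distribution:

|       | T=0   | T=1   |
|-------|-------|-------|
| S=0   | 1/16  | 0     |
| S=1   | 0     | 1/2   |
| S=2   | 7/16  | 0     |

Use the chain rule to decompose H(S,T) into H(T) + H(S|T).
By the chain rule: H(S,T) = H(T) + H(S|T)

Marginal P(T) (column sums):
  P(T=0) = 1/16 + 0 + 7/16 = 1/2
  P(T=1) = 0 + 1/2 + 0 = 1/2
H(T) = -[(1/2)·log₂(1/2) + (1/2)·log₂(1/2)]
  = 0.5000 + 0.5000
  = 1.0000 bits
H(S|T) = -Σ P(S,T)·log₂ P(S|T), where P(S|T) = P(S,T) / P(T)
  (cells with P(S,T) = 0 contribute 0)
  (S=0,T=0): P(S|T) = (1/16)/(1/2) = 1/8;  -(1/16)·log₂(1/8) = 0.1875
  (S=1,T=1): P(S|T) = (1/2)/(1/2) = 1;  -(1/2)·log₂(1) = 0.0000
  (S=2,T=0): P(S|T) = (7/16)/(1/2) = 7/8;  -(7/16)·log₂(7/8) = 0.0843
H(S|T) = 0.1875 + 0.0000 + 0.0843
  = 0.2718 bits

H(S,T) = H(T) + H(S|T) = 1.0000 + 0.2718 = 1.2718 bits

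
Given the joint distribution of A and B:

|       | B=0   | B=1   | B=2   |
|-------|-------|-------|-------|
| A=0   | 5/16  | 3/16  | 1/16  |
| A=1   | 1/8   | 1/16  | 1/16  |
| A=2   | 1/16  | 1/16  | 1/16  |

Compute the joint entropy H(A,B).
H(A,B) = -Σ P(A,B) log₂ P(A,B), summed over the non-zero cells:
H(A,B) = -[(5/16)·log₂(5/16) + (3/16)·log₂(3/16) + (1/16)·log₂(1/16) + (1/8)·log₂(1/8) + (1/16)·log₂(1/16) + (1/16)·log₂(1/16) + (1/16)·log₂(1/16) + (1/16)·log₂(1/16) + (1/16)·log₂(1/16)]
  = 0.5244 + 0.4528 + 0.2500 + 0.3750 + 0.2500 + 0.2500 + 0.2500 + 0.2500 + 0.2500
  = 2.8522 bits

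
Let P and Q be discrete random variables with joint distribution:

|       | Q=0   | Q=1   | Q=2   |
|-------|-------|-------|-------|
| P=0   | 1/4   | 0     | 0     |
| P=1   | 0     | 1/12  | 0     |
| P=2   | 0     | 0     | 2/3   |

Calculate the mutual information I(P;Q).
Marginal P(P) (row sums):
  P(P=0) = 1/4 + 0 + 0 = 1/4
  P(P=1) = 0 + 1/12 + 0 = 1/12
  P(P=2) = 0 + 0 + 2/3 = 2/3
Marginal P(Q) (column sums):
  P(Q=0) = 1/4 + 0 + 0 = 1/4
  P(Q=1) = 0 + 1/12 + 0 = 1/12
  P(Q=2) = 0 + 0 + 2/3 = 2/3

H(P) = -[(1/4)·log₂(1/4) + (1/12)·log₂(1/12) + (2/3)·log₂(2/3)]
  = 0.5000 + 0.2987 + 0.3900
  = 1.1887 bits
H(Q) = -[(1/4)·log₂(1/4) + (1/12)·log₂(1/12) + (2/3)·log₂(2/3)]
  = 0.5000 + 0.2987 + 0.3900
  = 1.1887 bits
H(P,Q) = -[(1/4)·log₂(1/4) + (1/12)·log₂(1/12) + (2/3)·log₂(2/3)]
  = 0.5000 + 0.2987 + 0.3900
  = 1.1887 bits

I(P;Q) = H(P) + H(Q) - H(P,Q)
  = 1.1887 + 1.1887 - 1.1887
  = 1.1887 bits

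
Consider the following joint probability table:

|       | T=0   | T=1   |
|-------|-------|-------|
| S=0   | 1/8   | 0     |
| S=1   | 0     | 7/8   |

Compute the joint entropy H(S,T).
H(S,T) = -Σ P(S,T) log₂ P(S,T), summed over the non-zero cells:
H(S,T) = -[(1/8)·log₂(1/8) + (7/8)·log₂(7/8)]
  = 0.3750 + 0.1686
  = 0.5436 bits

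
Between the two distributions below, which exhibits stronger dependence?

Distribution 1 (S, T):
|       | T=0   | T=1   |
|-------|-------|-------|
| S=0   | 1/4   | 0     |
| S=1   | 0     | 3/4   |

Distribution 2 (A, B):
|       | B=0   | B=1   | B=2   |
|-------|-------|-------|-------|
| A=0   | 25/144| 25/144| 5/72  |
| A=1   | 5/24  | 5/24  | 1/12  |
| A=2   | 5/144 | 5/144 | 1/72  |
Distribution 1 (S, T):
Marginal P(S) (row sums):
  P(S=0) = 1/4 + 0 = 1/4
  P(S=1) = 0 + 3/4 = 3/4
Marginal P(T) (column sums):
  P(T=0) = 1/4 + 0 = 1/4
  P(T=1) = 0 + 3/4 = 3/4

H(S) = -[(1/4)·log₂(1/4) + (3/4)·log₂(3/4)]
  = 0.5000 + 0.3113
  = 0.8113 bits
H(T) = -[(1/4)·log₂(1/4) + (3/4)·log₂(3/4)]
  = 0.5000 + 0.3113
  = 0.8113 bits
H(S,T) = -[(1/4)·log₂(1/4) + (3/4)·log₂(3/4)]
  = 0.5000 + 0.3113
  = 0.8113 bits

I(S;T) = H(S) + H(T) - H(S,T)
  = 0.8113 + 0.8113 - 0.8113
  = 0.8113 bits

Distribution 2 (A, B):
Marginal P(A) (row sums):
  P(A=0) = 25/144 + 25/144 + 5/72 = 5/12
  P(A=1) = 5/24 + 5/24 + 1/12 = 1/2
  P(A=2) = 5/144 + 5/144 + 1/72 = 1/12
Marginal P(B) (column sums):
  P(B=0) = 25/144 + 5/24 + 5/144 = 5/12
  P(B=1) = 25/144 + 5/24 + 5/144 = 5/12
  P(B=2) = 5/72 + 1/12 + 1/72 = 1/6

H(A) = -[(5/12)·log₂(5/12) + (1/2)·log₂(1/2) + (1/12)·log₂(1/12)]
  = 0.5263 + 0.5000 + 0.2987
  = 1.3250 bits
H(B) = -[(5/12)·log₂(5/12) + (5/12)·log₂(5/12) + (1/6)·log₂(1/6)]
  = 0.5263 + 0.5263 + 0.4308
  = 1.4834 bits
H(A,B) = -[(25/144)·log₂(25/144) + (25/144)·log₂(25/144) + (5/72)·log₂(5/72) + (5/24)·log₂(5/24) + (5/24)·log₂(5/24) + (1/12)·log₂(1/12) + (5/144)·log₂(5/144) + (5/144)·log₂(5/144) + (1/72)·log₂(1/72)]
  = 0.4386 + 0.4386 + 0.2672 + 0.4715 + 0.4715 + 0.2987 + 0.1683 + 0.1683 + 0.0857
  = 2.8084 bits

I(A;B) = H(A) + H(B) - H(A,B)
  = 1.3250 + 1.4834 - 2.8084
  = 0.0000 bits

I(S;T) = 0.8113 bits > I(A;B) = 0.0000 bits, so (S, T) has the higher mutual information (stronger dependence).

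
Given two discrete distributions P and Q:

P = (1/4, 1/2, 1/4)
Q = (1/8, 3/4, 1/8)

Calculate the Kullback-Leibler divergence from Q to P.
D(P||Q) = Σ P(i) log₂(P(i)/Q(i))
  i=0: (1/4) × log₂((1/4)/(1/8)) = (1/4) × log₂(2) = 0.2500
  i=1: (1/2) × log₂((1/2)/(3/4)) = (1/2) × log₂(2/3) = -0.2925
  i=2: (1/4) × log₂((1/4)/(1/8)) = (1/4) × log₂(2) = 0.2500
D(P||Q) = 0.2500 - 0.2925 + 0.2500
  = 0.2075 bits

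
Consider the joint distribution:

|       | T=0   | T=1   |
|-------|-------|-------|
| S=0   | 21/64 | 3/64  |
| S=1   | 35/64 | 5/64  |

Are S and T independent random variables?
Marginal P(S) (row sums):
  P(S=0) = 21/64 + 3/64 = 3/8
  P(S=1) = 35/64 + 5/64 = 5/8
Marginal P(T) (column sums):
  P(T=0) = 21/64 + 35/64 = 7/8
  P(T=1) = 3/64 + 5/64 = 1/8

S and T are independent iff P(S=i,T=j) = P(S=i)·P(T=j) for every cell.
  P(S=0)·P(T=0) = 3/8 × 7/8 = 21/64 = P(S=0,T=0) ✓
  P(S=0)·P(T=1) = 3/8 × 1/8 = 3/64 = P(S=0,T=1) ✓
  P(S=1)·P(T=0) = 5/8 × 7/8 = 35/64 = P(S=1,T=0) ✓
  P(S=1)·P(T=1) = 5/8 × 1/8 = 5/64 = P(S=1,T=1) ✓

Yes, S and T are independent: every cell factors, so I(S;T) = 0 bits.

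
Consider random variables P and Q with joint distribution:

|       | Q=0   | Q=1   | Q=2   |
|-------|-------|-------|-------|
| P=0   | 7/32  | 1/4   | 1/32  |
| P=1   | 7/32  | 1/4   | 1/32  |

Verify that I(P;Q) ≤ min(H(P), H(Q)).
Marginal P(P) (row sums):
  P(P=0) = 7/32 + 1/4 + 1/32 = 1/2
  P(P=1) = 7/32 + 1/4 + 1/32 = 1/2
Marginal P(Q) (column sums):
  P(Q=0) = 7/32 + 7/32 = 7/16
  P(Q=1) = 1/4 + 1/4 = 1/2
  P(Q=2) = 1/32 + 1/32 = 1/16

H(P) = -[(1/2)·log₂(1/2) + (1/2)·log₂(1/2)]
  = 0.5000 + 0.5000
  = 1.0000 bits
H(Q) = -[(7/16)·log₂(7/16) + (1/2)·log₂(1/2) + (1/16)·log₂(1/16)]
  = 0.5218 + 0.5000 + 0.2500
  = 1.2718 bits
H(P,Q) = -[(7/32)·log₂(7/32) + (1/4)·log₂(1/4) + (1/32)·log₂(1/32) + (7/32)·log₂(7/32) + (1/4)·log₂(1/4) + (1/32)·log₂(1/32)]
  = 0.4796 + 0.5000 + 0.1563 + 0.4796 + 0.5000 + 0.1563
  = 2.2718 bits

I(P;Q) = H(P) + H(Q) - H(P,Q)
  = 1.0000 + 1.2718 - 2.2718
  = 0.0000 bits

min(H(P), H(Q)) = min(1.0000, 1.2718) = 1.0000 bits
Since 0.0000 ≤ 1.0000, the bound is satisfied ✓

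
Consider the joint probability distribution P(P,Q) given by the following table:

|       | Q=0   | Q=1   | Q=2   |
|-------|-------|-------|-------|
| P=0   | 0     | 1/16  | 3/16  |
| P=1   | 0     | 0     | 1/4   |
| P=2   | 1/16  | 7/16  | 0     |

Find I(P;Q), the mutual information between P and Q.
Marginal P(P) (row sums):
  P(P=0) = 0 + 1/16 + 3/16 = 1/4
  P(P=1) = 0 + 0 + 1/4 = 1/4
  P(P=2) = 1/16 + 7/16 + 0 = 1/2
Marginal P(Q) (column sums):
  P(Q=0) = 0 + 0 + 1/16 = 1/16
  P(Q=1) = 1/16 + 0 + 7/16 = 1/2
  P(Q=2) = 3/16 + 1/4 + 0 = 7/16

H(P) = -[(1/4)·log₂(1/4) + (1/4)·log₂(1/4) + (1/2)·log₂(1/2)]
  = 0.5000 + 0.5000 + 0.5000
  = 1.5000 bits
H(Q) = -[(1/16)·log₂(1/16) + (1/2)·log₂(1/2) + (7/16)·log₂(7/16)]
  = 0.2500 + 0.5000 + 0.5218
  = 1.2718 bits
H(P,Q) = -[(1/16)·log₂(1/16) + (3/16)·log₂(3/16) + (1/4)·log₂(1/4) + (1/16)·log₂(1/16) + (7/16)·log₂(7/16)]
  = 0.2500 + 0.4528 + 0.5000 + 0.2500 + 0.5218
  = 1.9746 bits

I(P;Q) = H(P) + H(Q) - H(P,Q)
  = 1.5000 + 1.2718 - 1.9746
  = 0.7972 bits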